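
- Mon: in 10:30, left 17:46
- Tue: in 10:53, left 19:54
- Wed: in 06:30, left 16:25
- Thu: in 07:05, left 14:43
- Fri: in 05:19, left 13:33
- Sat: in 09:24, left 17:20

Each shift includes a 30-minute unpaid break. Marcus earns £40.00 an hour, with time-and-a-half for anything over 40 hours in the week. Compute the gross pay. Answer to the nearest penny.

Mon: 10:30–17:46 = 7 h 16 min; less 30 min break → 6 h 46 min
Tue: 10:53–19:54 = 9 h 1 min; less 30 min break → 8 h 31 min
Wed: 06:30–16:25 = 9 h 55 min; less 30 min break → 9 h 25 min
Thu: 07:05–14:43 = 7 h 38 min; less 30 min break → 7 h 8 min
Fri: 05:19–13:33 = 8 h 14 min; less 30 min break → 7 h 44 min
Sat: 09:24–17:20 = 7 h 56 min; less 30 min break → 7 h 26 min
Total worked: 47 h 0 min = 2820 min.
Regular 40 h 0 min = 2400 min at £40.00/h; overtime 7 h 0 min = 420 min at £60.00/h.
Pay = (2400 × £40.00 + 420 × £60.00) ÷ 60 = £2020.00.

£2020.00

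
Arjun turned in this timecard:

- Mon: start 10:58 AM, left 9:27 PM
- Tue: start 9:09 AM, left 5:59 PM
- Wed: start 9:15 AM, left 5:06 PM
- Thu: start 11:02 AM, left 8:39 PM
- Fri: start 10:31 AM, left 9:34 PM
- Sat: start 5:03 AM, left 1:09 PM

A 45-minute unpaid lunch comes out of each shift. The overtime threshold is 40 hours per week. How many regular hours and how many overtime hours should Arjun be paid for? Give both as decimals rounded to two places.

Regular 40.00 hours, overtime 11.43 hours

Mon: 10:58 AM–9:27 PM = 10 h 29 min; less 45 min break → 9 h 44 min
Tue: 9:09 AM–5:59 PM = 8 h 50 min; less 45 min break → 8 h 5 min
Wed: 9:15 AM–5:06 PM = 7 h 51 min; less 45 min break → 7 h 6 min
Thu: 11:02 AM–8:39 PM = 9 h 37 min; less 45 min break → 8 h 52 min
Fri: 10:31 AM–9:34 PM = 11 h 3 min; less 45 min break → 10 h 18 min
Sat: 5:03 AM–1:09 PM = 8 h 6 min; less 45 min break → 7 h 21 min
Total worked: 51 h 26 min = 51.43 h.
Threshold 40 h → overtime 11 h 26 min, regular 40 h 0 min.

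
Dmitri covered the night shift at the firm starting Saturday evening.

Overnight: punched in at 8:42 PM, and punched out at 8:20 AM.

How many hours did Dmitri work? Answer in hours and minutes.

Overnight: 8:42 PM → midnight = 3 h 18 min; midnight → 8:20 AM = 8 h 20 min; span 11 h 38 min

11 h 38 min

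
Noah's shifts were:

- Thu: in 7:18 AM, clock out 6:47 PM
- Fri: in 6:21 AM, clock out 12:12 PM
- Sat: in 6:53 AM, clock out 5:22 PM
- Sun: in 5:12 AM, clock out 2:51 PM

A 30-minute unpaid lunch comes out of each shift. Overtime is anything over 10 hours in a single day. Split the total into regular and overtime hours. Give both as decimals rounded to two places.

Thu: 7:18 AM–6:47 PM = 11 h 29 min; less 30 min break → 10 h 59 min
Fri: 6:21 AM–12:12 PM = 5 h 51 min; less 30 min break → 5 h 21 min
Sat: 6:53 AM–5:22 PM = 10 h 29 min; less 30 min break → 9 h 59 min
Sun: 5:12 AM–2:51 PM = 9 h 39 min; less 30 min break → 9 h 9 min
Thu reg 10 h 0 min / OT 0 h 59 min; Fri reg 5 h 21 min / OT 0 h 0 min; Sat reg 9 h 59 min / OT 0 h 0 min; Sun reg 9 h 9 min / OT 0 h 0 min.
Totals: regular 34 h 29 min, overtime 0 h 59 min.

Regular 34.48 hours, overtime 0.98 hours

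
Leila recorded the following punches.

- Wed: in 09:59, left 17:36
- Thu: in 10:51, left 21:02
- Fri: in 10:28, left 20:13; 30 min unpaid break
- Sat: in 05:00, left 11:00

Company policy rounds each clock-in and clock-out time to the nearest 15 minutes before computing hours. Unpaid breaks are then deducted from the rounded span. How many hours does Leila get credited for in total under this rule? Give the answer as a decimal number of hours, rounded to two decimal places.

Wed: in 09:59→10:00, out 17:36→17:30; 7 h 30 min
Thu: in 10:51→10:45, out 21:02→21:00; 10 h 15 min
Fri: in 10:28→10:30, out 20:13→20:15; 9 h 45 min − 30 min = 9 h 15 min
Sat: in 05:00→05:00, out 11:00→11:00; 6 h 0 min
Total credited: 33 h 0 min.

33.00 hours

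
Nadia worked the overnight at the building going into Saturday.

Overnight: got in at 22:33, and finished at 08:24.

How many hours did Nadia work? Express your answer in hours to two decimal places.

9.85 hours

Overnight: 22:33 → midnight = 1 h 27 min; midnight → 08:24 = 8 h 24 min; span 9 h 51 min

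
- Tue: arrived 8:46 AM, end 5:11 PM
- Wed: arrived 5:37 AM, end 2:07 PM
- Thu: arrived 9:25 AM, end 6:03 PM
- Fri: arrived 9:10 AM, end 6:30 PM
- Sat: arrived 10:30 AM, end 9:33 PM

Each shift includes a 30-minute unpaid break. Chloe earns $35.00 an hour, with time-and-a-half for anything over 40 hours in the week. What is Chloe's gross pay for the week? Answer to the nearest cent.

Tue: 8:46 AM–5:11 PM = 8 h 25 min; less 30 min break → 7 h 55 min
Wed: 5:37 AM–2:07 PM = 8 h 30 min; less 30 min break → 8 h 0 min
Thu: 9:25 AM–6:03 PM = 8 h 38 min; less 30 min break → 8 h 8 min
Fri: 9:10 AM–6:30 PM = 9 h 20 min; less 30 min break → 8 h 50 min
Sat: 10:30 AM–9:33 PM = 11 h 3 min; less 30 min break → 10 h 33 min
Total worked: 43 h 26 min = 2606 min.
Regular 40 h 0 min = 2400 min at $35.00/h; overtime 3 h 26 min = 206 min at $52.50/h.
Pay = (2400 × $35.00 + 206 × $52.50) ÷ 60 = $1580.25.

$1580.25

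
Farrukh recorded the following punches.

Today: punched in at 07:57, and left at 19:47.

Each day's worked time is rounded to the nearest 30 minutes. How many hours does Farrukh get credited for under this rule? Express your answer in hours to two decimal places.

12.00 hours

Today: 07:57–19:47 = 11 h 50 min → rounds to 12 h 0 min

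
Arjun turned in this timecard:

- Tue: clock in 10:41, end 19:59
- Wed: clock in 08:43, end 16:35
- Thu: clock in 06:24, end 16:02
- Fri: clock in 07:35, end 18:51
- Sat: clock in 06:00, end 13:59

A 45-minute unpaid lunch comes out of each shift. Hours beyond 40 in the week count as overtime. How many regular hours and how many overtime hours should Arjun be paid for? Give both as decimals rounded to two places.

Tue: 10:41–19:59 = 9 h 18 min; less 45 min break → 8 h 33 min
Wed: 08:43–16:35 = 7 h 52 min; less 45 min break → 7 h 7 min
Thu: 06:24–16:02 = 9 h 38 min; less 45 min break → 8 h 53 min
Fri: 07:35–18:51 = 11 h 16 min; less 45 min break → 10 h 31 min
Sat: 06:00–13:59 = 7 h 59 min; less 45 min break → 7 h 14 min
Total worked: 42 h 18 min = 42.30 h.
Threshold 40 h → overtime 2 h 18 min, regular 40 h 0 min.

Regular 40.00 hours, overtime 2.30 hours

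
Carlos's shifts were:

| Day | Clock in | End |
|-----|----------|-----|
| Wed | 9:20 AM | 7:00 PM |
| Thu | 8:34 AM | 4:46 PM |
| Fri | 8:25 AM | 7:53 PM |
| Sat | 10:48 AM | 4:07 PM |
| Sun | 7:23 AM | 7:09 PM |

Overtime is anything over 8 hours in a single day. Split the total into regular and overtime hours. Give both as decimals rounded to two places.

Wed: 9:20 AM–7:00 PM = 9 h 40 min
Thu: 8:34 AM–4:46 PM = 8 h 12 min
Fri: 8:25 AM–7:53 PM = 11 h 28 min
Sat: 10:48 AM–4:07 PM = 5 h 19 min
Sun: 7:23 AM–7:09 PM = 11 h 46 min
Wed reg 8 h 0 min / OT 1 h 40 min; Thu reg 8 h 0 min / OT 0 h 12 min; Fri reg 8 h 0 min / OT 3 h 28 min; Sat reg 5 h 19 min / OT 0 h 0 min; Sun reg 8 h 0 min / OT 3 h 46 min.
Totals: regular 37 h 19 min, overtime 9 h 6 min.

Regular 37.32 hours, overtime 9.10 hours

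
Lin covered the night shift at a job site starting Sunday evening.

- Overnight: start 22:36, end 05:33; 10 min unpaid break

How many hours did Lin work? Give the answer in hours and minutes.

6 h 47 min

Overnight: 22:36 → midnight = 1 h 24 min; midnight → 05:33 = 5 h 33 min; span 6 h 57 min; less 10 min break → 6 h 47 min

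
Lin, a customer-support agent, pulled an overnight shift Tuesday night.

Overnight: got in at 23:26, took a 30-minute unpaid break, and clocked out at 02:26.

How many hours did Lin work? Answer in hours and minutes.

Overnight: 23:26 → midnight = 0 h 34 min; midnight → 02:26 = 2 h 26 min; span 3 h 0 min; less 30 min break → 2 h 30 min

2 h 30 min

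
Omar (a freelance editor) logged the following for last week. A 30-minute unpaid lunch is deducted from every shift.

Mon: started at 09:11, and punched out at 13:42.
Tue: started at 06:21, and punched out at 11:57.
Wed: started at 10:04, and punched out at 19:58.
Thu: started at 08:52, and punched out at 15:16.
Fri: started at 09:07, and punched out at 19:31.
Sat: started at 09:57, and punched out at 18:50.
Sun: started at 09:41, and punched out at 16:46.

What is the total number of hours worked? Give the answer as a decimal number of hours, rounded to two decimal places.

49.28 hours

Mon: 09:11–13:42 = 4 h 31 min; less 30 min break → 4 h 1 min
Tue: 06:21–11:57 = 5 h 36 min; less 30 min break → 5 h 6 min
Wed: 10:04–19:58 = 9 h 54 min; less 30 min break → 9 h 24 min
Thu: 08:52–15:16 = 6 h 24 min; less 30 min break → 5 h 54 min
Fri: 09:07–19:31 = 10 h 24 min; less 30 min break → 9 h 54 min
Sat: 09:57–18:50 = 8 h 53 min; less 30 min break → 8 h 23 min
Sun: 09:41–16:46 = 7 h 5 min; less 30 min break → 6 h 35 min
Total: 4 h 1 min + 5 h 6 min + 9 h 24 min + 5 h 54 min + 9 h 54 min + 8 h 23 min + 6 h 35 min = 49 h 17 min.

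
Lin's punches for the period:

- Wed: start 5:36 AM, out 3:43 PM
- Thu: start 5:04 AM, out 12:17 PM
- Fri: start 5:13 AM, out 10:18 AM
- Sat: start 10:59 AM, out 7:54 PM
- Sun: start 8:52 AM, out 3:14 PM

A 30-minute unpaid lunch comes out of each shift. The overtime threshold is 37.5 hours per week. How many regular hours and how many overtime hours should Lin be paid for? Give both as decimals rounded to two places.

Wed: 5:36 AM–3:43 PM = 10 h 7 min; less 30 min break → 9 h 37 min
Thu: 5:04 AM–12:17 PM = 7 h 13 min; less 30 min break → 6 h 43 min
Fri: 5:13 AM–10:18 AM = 5 h 5 min; less 30 min break → 4 h 35 min
Sat: 10:59 AM–7:54 PM = 8 h 55 min; less 30 min break → 8 h 25 min
Sun: 8:52 AM–3:14 PM = 6 h 22 min; less 30 min break → 5 h 52 min
Total worked: 35 h 12 min = 35.20 h.
Threshold 37.5 h → overtime 0 h 0 min, regular 35 h 12 min.

Regular 35.20 hours, overtime 0.00 hours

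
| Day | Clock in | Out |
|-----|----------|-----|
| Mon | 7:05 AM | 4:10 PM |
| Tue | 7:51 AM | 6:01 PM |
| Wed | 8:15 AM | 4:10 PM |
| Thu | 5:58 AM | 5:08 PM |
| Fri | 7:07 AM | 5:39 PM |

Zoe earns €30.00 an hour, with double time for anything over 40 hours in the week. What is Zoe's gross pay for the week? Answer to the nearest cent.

Mon: 7:05 AM–4:10 PM = 9 h 5 min
Tue: 7:51 AM–6:01 PM = 10 h 10 min
Wed: 8:15 AM–4:10 PM = 7 h 55 min
Thu: 5:58 AM–5:08 PM = 11 h 10 min
Fri: 7:07 AM–5:39 PM = 10 h 32 min
Total worked: 48 h 52 min = 2932 min.
Regular 40 h 0 min = 2400 min at €30.00/h; overtime 8 h 52 min = 532 min at €60.00/h.
Pay = (2400 × €30.00 + 532 × €60.00) ÷ 60 = €1732.00.

€1732.00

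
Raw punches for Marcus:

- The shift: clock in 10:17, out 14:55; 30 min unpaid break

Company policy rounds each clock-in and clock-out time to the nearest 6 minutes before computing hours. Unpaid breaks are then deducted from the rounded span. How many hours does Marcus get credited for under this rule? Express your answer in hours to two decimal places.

The shift: in 10:17→10:18, out 14:55→14:54; 4 h 36 min − 30 min = 4 h 6 min

4.10 hours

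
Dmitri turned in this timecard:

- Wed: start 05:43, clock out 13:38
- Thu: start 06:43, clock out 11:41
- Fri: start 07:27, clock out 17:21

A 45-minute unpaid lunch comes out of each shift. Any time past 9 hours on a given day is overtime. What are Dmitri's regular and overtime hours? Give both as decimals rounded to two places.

Regular 20.38 hours, overtime 0.15 hours

Wed: 05:43–13:38 = 7 h 55 min; less 45 min break → 7 h 10 min
Thu: 06:43–11:41 = 4 h 58 min; less 45 min break → 4 h 13 min
Fri: 07:27–17:21 = 9 h 54 min; less 45 min break → 9 h 9 min
Wed reg 7 h 10 min / OT 0 h 0 min; Thu reg 4 h 13 min / OT 0 h 0 min; Fri reg 9 h 0 min / OT 0 h 9 min.
Totals: regular 20 h 23 min, overtime 0 h 9 min.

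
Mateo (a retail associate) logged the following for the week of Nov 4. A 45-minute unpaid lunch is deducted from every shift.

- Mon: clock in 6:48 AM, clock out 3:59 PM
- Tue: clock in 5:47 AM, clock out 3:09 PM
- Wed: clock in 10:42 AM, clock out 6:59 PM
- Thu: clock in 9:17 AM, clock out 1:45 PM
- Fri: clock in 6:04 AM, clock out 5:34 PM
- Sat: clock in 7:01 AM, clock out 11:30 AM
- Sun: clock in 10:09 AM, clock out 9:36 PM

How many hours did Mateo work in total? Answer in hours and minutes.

53 h 29 min

Mon: 6:48 AM–3:59 PM = 9 h 11 min; less 45 min break → 8 h 26 min
Tue: 5:47 AM–3:09 PM = 9 h 22 min; less 45 min break → 8 h 37 min
Wed: 10:42 AM–6:59 PM = 8 h 17 min; less 45 min break → 7 h 32 min
Thu: 9:17 AM–1:45 PM = 4 h 28 min; less 45 min break → 3 h 43 min
Fri: 6:04 AM–5:34 PM = 11 h 30 min; less 45 min break → 10 h 45 min
Sat: 7:01 AM–11:30 AM = 4 h 29 min; less 45 min break → 3 h 44 min
Sun: 10:09 AM–9:36 PM = 11 h 27 min; less 45 min break → 10 h 42 min
Total: 8 h 26 min + 8 h 37 min + 7 h 32 min + 3 h 43 min + 10 h 45 min + 3 h 44 min + 10 h 42 min = 53 h 29 min.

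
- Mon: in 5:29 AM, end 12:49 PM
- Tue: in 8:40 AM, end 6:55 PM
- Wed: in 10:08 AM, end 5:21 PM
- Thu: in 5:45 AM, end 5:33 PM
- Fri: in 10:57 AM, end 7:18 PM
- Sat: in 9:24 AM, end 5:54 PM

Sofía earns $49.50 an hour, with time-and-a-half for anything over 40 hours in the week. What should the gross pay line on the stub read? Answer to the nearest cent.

$2978.66

Mon: 5:29 AM–12:49 PM = 7 h 20 min
Tue: 8:40 AM–6:55 PM = 10 h 15 min
Wed: 10:08 AM–5:21 PM = 7 h 13 min
Thu: 5:45 AM–5:33 PM = 11 h 48 min
Fri: 10:57 AM–7:18 PM = 8 h 21 min
Sat: 9:24 AM–5:54 PM = 8 h 30 min
Total worked: 53 h 27 min = 3207 min.
Regular 40 h 0 min = 2400 min at $49.50/h; overtime 13 h 27 min = 807 min at $74.25/h.
Pay = (2400 × $49.50 + 807 × $74.25) ÷ 60 = $2978.66.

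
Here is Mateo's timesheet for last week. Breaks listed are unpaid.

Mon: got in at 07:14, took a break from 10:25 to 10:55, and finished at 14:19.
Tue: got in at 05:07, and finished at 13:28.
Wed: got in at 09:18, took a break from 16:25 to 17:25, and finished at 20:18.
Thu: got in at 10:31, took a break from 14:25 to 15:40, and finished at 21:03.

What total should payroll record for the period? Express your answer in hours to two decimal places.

Mon: 07:14–14:19 = 7 h 5 min; less 30 min break → 6 h 35 min
Tue: 05:07–13:28 = 8 h 21 min
Wed: 09:18–20:18 = 11 h 0 min; less 60 min break → 10 h 0 min
Thu: 10:31–21:03 = 10 h 32 min; less 75 min break → 9 h 17 min
Total: 6 h 35 min + 8 h 21 min + 10 h 0 min + 9 h 17 min = 34 h 13 min.

34.22 hours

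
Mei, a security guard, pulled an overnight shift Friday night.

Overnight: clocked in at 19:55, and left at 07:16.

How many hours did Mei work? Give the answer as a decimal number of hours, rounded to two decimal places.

Overnight: 19:55 → midnight = 4 h 5 min; midnight → 07:16 = 7 h 16 min; span 11 h 21 min

11.35 hours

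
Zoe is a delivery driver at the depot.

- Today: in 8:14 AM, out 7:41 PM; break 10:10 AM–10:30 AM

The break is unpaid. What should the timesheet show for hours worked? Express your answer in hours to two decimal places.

11.12 hours

Today: 8:14 AM–7:41 PM = 11 h 27 min; less 20 min break → 11 h 7 min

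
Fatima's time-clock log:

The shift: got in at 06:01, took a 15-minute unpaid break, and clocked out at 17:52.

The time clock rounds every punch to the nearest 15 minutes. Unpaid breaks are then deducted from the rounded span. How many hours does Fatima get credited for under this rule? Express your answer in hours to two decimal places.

11.50 hours

The shift: in 06:01→06:00, out 17:52→17:45; 11 h 45 min − 15 min = 11 h 30 min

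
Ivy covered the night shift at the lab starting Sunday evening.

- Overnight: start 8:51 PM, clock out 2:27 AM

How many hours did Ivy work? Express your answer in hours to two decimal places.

Overnight: 8:51 PM → midnight = 3 h 9 min; midnight → 2:27 AM = 2 h 27 min; span 5 h 36 min

5.60 hours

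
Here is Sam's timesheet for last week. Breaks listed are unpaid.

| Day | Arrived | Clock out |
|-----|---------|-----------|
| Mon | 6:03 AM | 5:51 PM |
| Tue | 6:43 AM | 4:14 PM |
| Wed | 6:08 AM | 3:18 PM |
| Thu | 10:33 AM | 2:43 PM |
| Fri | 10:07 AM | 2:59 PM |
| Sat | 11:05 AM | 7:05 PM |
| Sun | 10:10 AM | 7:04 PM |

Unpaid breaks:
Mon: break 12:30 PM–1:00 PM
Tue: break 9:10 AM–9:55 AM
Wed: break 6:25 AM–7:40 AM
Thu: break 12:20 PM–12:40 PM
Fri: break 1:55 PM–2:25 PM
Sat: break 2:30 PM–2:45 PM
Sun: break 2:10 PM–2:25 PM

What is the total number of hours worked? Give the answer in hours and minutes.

52 h 35 min

Mon: 6:03 AM–5:51 PM = 11 h 48 min; less 30 min break → 11 h 18 min
Tue: 6:43 AM–4:14 PM = 9 h 31 min; less 45 min break → 8 h 46 min
Wed: 6:08 AM–3:18 PM = 9 h 10 min; less 75 min break → 7 h 55 min
Thu: 10:33 AM–2:43 PM = 4 h 10 min; less 20 min break → 3 h 50 min
Fri: 10:07 AM–2:59 PM = 4 h 52 min; less 30 min break → 4 h 22 min
Sat: 11:05 AM–7:05 PM = 8 h 0 min; less 15 min break → 7 h 45 min
Sun: 10:10 AM–7:04 PM = 8 h 54 min; less 15 min break → 8 h 39 min
Total: 11 h 18 min + 8 h 46 min + 7 h 55 min + 3 h 50 min + 4 h 22 min + 7 h 45 min + 8 h 39 min = 52 h 35 min.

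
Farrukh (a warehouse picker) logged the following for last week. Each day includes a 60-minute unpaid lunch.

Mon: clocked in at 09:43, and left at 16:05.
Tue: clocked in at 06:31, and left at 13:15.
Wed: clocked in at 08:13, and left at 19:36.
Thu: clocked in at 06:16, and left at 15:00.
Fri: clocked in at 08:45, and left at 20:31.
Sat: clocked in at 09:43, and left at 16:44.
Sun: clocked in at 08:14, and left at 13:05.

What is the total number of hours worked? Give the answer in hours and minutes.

Mon: 09:43–16:05 = 6 h 22 min; less 60 min break → 5 h 22 min
Tue: 06:31–13:15 = 6 h 44 min; less 60 min break → 5 h 44 min
Wed: 08:13–19:36 = 11 h 23 min; less 60 min break → 10 h 23 min
Thu: 06:16–15:00 = 8 h 44 min; less 60 min break → 7 h 44 min
Fri: 08:45–20:31 = 11 h 46 min; less 60 min break → 10 h 46 min
Sat: 09:43–16:44 = 7 h 1 min; less 60 min break → 6 h 1 min
Sun: 08:14–13:05 = 4 h 51 min; less 60 min break → 3 h 51 min
Total: 5 h 22 min + 5 h 44 min + 10 h 23 min + 7 h 44 min + 10 h 46 min + 6 h 1 min + 3 h 51 min = 49 h 51 min.

49 h 51 min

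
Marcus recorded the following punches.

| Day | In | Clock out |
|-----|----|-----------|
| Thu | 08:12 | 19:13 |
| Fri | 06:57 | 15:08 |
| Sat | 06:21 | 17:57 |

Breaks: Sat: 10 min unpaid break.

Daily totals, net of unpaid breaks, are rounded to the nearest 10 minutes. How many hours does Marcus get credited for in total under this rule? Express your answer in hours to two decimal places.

Thu: 08:12–19:13 = 11 h 1 min → rounds to 11 h 0 min
Fri: 06:57–15:08 = 8 h 11 min → rounds to 8 h 10 min
Sat: 06:21–17:57 = 11 h 36 min − 10 min = 11 h 26 min → rounds to 11 h 30 min
Total credited: 30 h 40 min.

30.67 hours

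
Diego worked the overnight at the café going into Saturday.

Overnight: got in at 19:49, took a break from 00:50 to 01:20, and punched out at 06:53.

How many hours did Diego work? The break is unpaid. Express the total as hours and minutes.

Overnight: 19:49 → midnight = 4 h 11 min; midnight → 06:53 = 6 h 53 min; span 11 h 4 min; less 30 min break → 10 h 34 min

10 h 34 min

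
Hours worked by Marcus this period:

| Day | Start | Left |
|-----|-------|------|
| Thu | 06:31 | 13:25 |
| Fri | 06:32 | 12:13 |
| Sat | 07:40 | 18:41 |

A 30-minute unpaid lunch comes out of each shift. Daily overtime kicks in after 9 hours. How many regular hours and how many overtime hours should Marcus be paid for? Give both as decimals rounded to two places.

Regular 20.58 hours, overtime 1.52 hours

Thu: 06:31–13:25 = 6 h 54 min; less 30 min break → 6 h 24 min
Fri: 06:32–12:13 = 5 h 41 min; less 30 min break → 5 h 11 min
Sat: 07:40–18:41 = 11 h 1 min; less 30 min break → 10 h 31 min
Thu reg 6 h 24 min / OT 0 h 0 min; Fri reg 5 h 11 min / OT 0 h 0 min; Sat reg 9 h 0 min / OT 1 h 31 min.
Totals: regular 20 h 35 min, overtime 1 h 31 min.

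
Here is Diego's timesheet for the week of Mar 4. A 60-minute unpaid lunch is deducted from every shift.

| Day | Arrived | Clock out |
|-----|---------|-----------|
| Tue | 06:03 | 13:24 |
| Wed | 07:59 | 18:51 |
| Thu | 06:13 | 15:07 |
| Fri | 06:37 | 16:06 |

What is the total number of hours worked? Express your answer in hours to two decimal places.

Tue: 06:03–13:24 = 7 h 21 min; less 60 min break → 6 h 21 min
Wed: 07:59–18:51 = 10 h 52 min; less 60 min break → 9 h 52 min
Thu: 06:13–15:07 = 8 h 54 min; less 60 min break → 7 h 54 min
Fri: 06:37–16:06 = 9 h 29 min; less 60 min break → 8 h 29 min
Total: 6 h 21 min + 9 h 52 min + 7 h 54 min + 8 h 29 min = 32 h 36 min.

32.60 hours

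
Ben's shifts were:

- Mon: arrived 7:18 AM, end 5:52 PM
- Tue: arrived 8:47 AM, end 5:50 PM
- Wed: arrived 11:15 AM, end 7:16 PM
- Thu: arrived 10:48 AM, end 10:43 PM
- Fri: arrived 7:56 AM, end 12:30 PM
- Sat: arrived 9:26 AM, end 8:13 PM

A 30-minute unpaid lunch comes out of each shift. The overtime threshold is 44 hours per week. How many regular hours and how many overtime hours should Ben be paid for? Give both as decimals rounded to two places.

Mon: 7:18 AM–5:52 PM = 10 h 34 min; less 30 min break → 10 h 4 min
Tue: 8:47 AM–5:50 PM = 9 h 3 min; less 30 min break → 8 h 33 min
Wed: 11:15 AM–7:16 PM = 8 h 1 min; less 30 min break → 7 h 31 min
Thu: 10:48 AM–10:43 PM = 11 h 55 min; less 30 min break → 11 h 25 min
Fri: 7:56 AM–12:30 PM = 4 h 34 min; less 30 min break → 4 h 4 min
Sat: 9:26 AM–8:13 PM = 10 h 47 min; less 30 min break → 10 h 17 min
Total worked: 51 h 54 min = 51.90 h.
Threshold 44 h → overtime 7 h 54 min, regular 44 h 0 min.

Regular 44.00 hours, overtime 7.90 hours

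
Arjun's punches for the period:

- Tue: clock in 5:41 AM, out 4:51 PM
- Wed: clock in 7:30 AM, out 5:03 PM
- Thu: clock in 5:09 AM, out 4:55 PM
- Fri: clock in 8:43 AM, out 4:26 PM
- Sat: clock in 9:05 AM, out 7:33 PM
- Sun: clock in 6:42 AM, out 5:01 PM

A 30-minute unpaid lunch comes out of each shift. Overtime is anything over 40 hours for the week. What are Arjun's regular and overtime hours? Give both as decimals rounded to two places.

Tue: 5:41 AM–4:51 PM = 11 h 10 min; less 30 min break → 10 h 40 min
Wed: 7:30 AM–5:03 PM = 9 h 33 min; less 30 min break → 9 h 3 min
Thu: 5:09 AM–4:55 PM = 11 h 46 min; less 30 min break → 11 h 16 min
Fri: 8:43 AM–4:26 PM = 7 h 43 min; less 30 min break → 7 h 13 min
Sat: 9:05 AM–7:33 PM = 10 h 28 min; less 30 min break → 9 h 58 min
Sun: 6:42 AM–5:01 PM = 10 h 19 min; less 30 min break → 9 h 49 min
Total worked: 57 h 59 min = 57.98 h.
Threshold 40 h → overtime 17 h 59 min, regular 40 h 0 min.

Regular 40.00 hours, overtime 17.98 hours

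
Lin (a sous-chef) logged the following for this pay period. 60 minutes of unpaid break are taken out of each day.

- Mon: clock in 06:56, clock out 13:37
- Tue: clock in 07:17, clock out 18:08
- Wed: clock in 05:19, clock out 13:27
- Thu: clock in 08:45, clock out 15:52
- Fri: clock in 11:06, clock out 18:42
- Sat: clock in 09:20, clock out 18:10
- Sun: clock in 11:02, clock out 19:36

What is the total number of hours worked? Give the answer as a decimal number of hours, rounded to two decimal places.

Mon: 06:56–13:37 = 6 h 41 min; less 60 min break → 5 h 41 min
Tue: 07:17–18:08 = 10 h 51 min; less 60 min break → 9 h 51 min
Wed: 05:19–13:27 = 8 h 8 min; less 60 min break → 7 h 8 min
Thu: 08:45–15:52 = 7 h 7 min; less 60 min break → 6 h 7 min
Fri: 11:06–18:42 = 7 h 36 min; less 60 min break → 6 h 36 min
Sat: 09:20–18:10 = 8 h 50 min; less 60 min break → 7 h 50 min
Sun: 11:02–19:36 = 8 h 34 min; less 60 min break → 7 h 34 min
Total: 5 h 41 min + 9 h 51 min + 7 h 8 min + 6 h 7 min + 6 h 36 min + 7 h 50 min + 7 h 34 min = 50 h 47 min.

50.78 hours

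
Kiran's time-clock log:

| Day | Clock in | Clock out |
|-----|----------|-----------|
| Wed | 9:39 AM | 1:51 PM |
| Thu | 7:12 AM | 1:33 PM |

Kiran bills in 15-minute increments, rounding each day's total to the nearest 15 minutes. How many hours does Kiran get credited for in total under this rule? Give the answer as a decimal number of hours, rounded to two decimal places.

Wed: 9:39 AM–1:51 PM = 4 h 12 min → rounds to 4 h 15 min
Thu: 7:12 AM–1:33 PM = 6 h 21 min → rounds to 6 h 15 min
Total credited: 10 h 30 min.

10.50 hours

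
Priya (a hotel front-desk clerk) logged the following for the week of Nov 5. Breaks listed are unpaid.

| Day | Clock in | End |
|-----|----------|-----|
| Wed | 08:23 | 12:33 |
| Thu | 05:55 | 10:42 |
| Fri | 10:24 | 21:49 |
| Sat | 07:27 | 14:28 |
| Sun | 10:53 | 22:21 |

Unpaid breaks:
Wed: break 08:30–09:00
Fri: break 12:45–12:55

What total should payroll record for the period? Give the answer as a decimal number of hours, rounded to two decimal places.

38.18 hours

Wed: 08:23–12:33 = 4 h 10 min; less 30 min break → 3 h 40 min
Thu: 05:55–10:42 = 4 h 47 min
Fri: 10:24–21:49 = 11 h 25 min; less 10 min break → 11 h 15 min
Sat: 07:27–14:28 = 7 h 1 min
Sun: 10:53–22:21 = 11 h 28 min
Total: 3 h 40 min + 4 h 47 min + 11 h 15 min + 7 h 1 min + 11 h 28 min = 38 h 11 min.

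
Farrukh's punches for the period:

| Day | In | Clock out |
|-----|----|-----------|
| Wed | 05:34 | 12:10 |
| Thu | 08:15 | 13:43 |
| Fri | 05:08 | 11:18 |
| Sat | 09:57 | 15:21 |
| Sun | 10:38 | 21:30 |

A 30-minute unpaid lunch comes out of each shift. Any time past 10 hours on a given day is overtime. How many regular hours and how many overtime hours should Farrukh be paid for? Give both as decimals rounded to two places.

Wed: 05:34–12:10 = 6 h 36 min; less 30 min break → 6 h 6 min
Thu: 08:15–13:43 = 5 h 28 min; less 30 min break → 4 h 58 min
Fri: 05:08–11:18 = 6 h 10 min; less 30 min break → 5 h 40 min
Sat: 09:57–15:21 = 5 h 24 min; less 30 min break → 4 h 54 min
Sun: 10:38–21:30 = 10 h 52 min; less 30 min break → 10 h 22 min
Wed reg 6 h 6 min / OT 0 h 0 min; Thu reg 4 h 58 min / OT 0 h 0 min; Fri reg 5 h 40 min / OT 0 h 0 min; Sat reg 4 h 54 min / OT 0 h 0 min; Sun reg 10 h 0 min / OT 0 h 22 min.
Totals: regular 31 h 38 min, overtime 0 h 22 min.

Regular 31.63 hours, overtime 0.37 hours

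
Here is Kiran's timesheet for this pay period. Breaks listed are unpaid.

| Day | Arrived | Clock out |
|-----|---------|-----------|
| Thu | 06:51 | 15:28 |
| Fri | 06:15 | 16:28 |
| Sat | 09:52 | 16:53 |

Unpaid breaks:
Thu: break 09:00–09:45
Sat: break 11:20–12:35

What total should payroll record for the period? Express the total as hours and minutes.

23 h 51 min

Thu: 06:51–15:28 = 8 h 37 min; less 45 min break → 7 h 52 min
Fri: 06:15–16:28 = 10 h 13 min
Sat: 09:52–16:53 = 7 h 1 min; less 75 min break → 5 h 46 min
Total: 7 h 52 min + 10 h 13 min + 5 h 46 min = 23 h 51 min.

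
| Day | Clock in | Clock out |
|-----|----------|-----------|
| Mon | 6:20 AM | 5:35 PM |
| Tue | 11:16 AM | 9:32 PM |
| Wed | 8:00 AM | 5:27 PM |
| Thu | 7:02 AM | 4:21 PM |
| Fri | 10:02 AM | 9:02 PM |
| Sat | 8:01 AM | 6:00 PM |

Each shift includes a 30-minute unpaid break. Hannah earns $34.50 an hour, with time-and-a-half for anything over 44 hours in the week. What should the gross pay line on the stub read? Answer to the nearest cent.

Mon: 6:20 AM–5:35 PM = 11 h 15 min; less 30 min break → 10 h 45 min
Tue: 11:16 AM–9:32 PM = 10 h 16 min; less 30 min break → 9 h 46 min
Wed: 8:00 AM–5:27 PM = 9 h 27 min; less 30 min break → 8 h 57 min
Thu: 7:02 AM–4:21 PM = 9 h 19 min; less 30 min break → 8 h 49 min
Fri: 10:02 AM–9:02 PM = 11 h 0 min; less 30 min break → 10 h 30 min
Sat: 8:01 AM–6:00 PM = 9 h 59 min; less 30 min break → 9 h 29 min
Total worked: 58 h 16 min = 3496 min.
Regular 44 h 0 min = 2640 min at $34.50/h; overtime 14 h 16 min = 856 min at $51.75/h.
Pay = (2640 × $34.50 + 856 × $51.75) ÷ 60 = $2256.30.

$2256.30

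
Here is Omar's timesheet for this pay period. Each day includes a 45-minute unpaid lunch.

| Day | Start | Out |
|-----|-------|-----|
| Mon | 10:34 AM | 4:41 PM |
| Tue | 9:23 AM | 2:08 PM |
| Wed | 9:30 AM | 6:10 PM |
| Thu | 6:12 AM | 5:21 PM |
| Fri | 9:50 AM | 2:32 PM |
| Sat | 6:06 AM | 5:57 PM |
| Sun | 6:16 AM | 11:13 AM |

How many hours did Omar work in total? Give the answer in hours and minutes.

46 h 56 min

Mon: 10:34 AM–4:41 PM = 6 h 7 min; less 45 min break → 5 h 22 min
Tue: 9:23 AM–2:08 PM = 4 h 45 min; less 45 min break → 4 h 0 min
Wed: 9:30 AM–6:10 PM = 8 h 40 min; less 45 min break → 7 h 55 min
Thu: 6:12 AM–5:21 PM = 11 h 9 min; less 45 min break → 10 h 24 min
Fri: 9:50 AM–2:32 PM = 4 h 42 min; less 45 min break → 3 h 57 min
Sat: 6:06 AM–5:57 PM = 11 h 51 min; less 45 min break → 11 h 6 min
Sun: 6:16 AM–11:13 AM = 4 h 57 min; less 45 min break → 4 h 12 min
Total: 5 h 22 min + 4 h 0 min + 7 h 55 min + 10 h 24 min + 3 h 57 min + 11 h 6 min + 4 h 12 min = 46 h 56 min.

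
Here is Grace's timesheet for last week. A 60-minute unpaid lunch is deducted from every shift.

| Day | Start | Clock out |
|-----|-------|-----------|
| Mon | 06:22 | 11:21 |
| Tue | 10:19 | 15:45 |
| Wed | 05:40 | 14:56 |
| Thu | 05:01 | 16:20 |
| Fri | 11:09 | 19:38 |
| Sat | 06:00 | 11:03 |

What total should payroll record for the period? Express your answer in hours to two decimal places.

Mon: 06:22–11:21 = 4 h 59 min; less 60 min break → 3 h 59 min
Tue: 10:19–15:45 = 5 h 26 min; less 60 min break → 4 h 26 min
Wed: 05:40–14:56 = 9 h 16 min; less 60 min break → 8 h 16 min
Thu: 05:01–16:20 = 11 h 19 min; less 60 min break → 10 h 19 min
Fri: 11:09–19:38 = 8 h 29 min; less 60 min break → 7 h 29 min
Sat: 06:00–11:03 = 5 h 3 min; less 60 min break → 4 h 3 min
Total: 3 h 59 min + 4 h 26 min + 8 h 16 min + 10 h 19 min + 7 h 29 min + 4 h 3 min = 38 h 32 min.

38.53 hours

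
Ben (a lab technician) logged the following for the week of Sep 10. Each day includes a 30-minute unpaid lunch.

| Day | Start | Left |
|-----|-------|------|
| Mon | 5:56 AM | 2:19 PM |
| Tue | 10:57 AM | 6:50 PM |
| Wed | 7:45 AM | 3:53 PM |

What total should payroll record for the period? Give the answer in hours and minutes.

Mon: 5:56 AM–2:19 PM = 8 h 23 min; less 30 min break → 7 h 53 min
Tue: 10:57 AM–6:50 PM = 7 h 53 min; less 30 min break → 7 h 23 min
Wed: 7:45 AM–3:53 PM = 8 h 8 min; less 30 min break → 7 h 38 min
Total: 7 h 53 min + 7 h 23 min + 7 h 38 min = 22 h 54 min.

22 h 54 min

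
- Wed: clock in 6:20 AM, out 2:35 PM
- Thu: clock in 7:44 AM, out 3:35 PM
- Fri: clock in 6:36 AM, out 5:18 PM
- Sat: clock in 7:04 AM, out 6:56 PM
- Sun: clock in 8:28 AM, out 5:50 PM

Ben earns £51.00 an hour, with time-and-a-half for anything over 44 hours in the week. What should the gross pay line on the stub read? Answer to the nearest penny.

£2552.55

Wed: 6:20 AM–2:35 PM = 8 h 15 min
Thu: 7:44 AM–3:35 PM = 7 h 51 min
Fri: 6:36 AM–5:18 PM = 10 h 42 min
Sat: 7:04 AM–6:56 PM = 11 h 52 min
Sun: 8:28 AM–5:50 PM = 9 h 22 min
Total worked: 48 h 2 min = 2882 min.
Regular 44 h 0 min = 2640 min at £51.00/h; overtime 4 h 2 min = 242 min at £76.50/h.
Pay = (2640 × £51.00 + 242 × £76.50) ÷ 60 = £2552.55.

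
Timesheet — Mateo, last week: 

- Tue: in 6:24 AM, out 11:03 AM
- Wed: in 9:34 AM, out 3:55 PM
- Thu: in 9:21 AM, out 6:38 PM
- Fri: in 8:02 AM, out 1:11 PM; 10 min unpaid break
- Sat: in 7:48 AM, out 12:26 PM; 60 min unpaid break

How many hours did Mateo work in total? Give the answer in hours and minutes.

28 h 54 min

Tue: 6:24 AM–11:03 AM = 4 h 39 min
Wed: 9:34 AM–3:55 PM = 6 h 21 min
Thu: 9:21 AM–6:38 PM = 9 h 17 min
Fri: 8:02 AM–1:11 PM = 5 h 9 min; less 10 min break → 4 h 59 min
Sat: 7:48 AM–12:26 PM = 4 h 38 min; less 60 min break → 3 h 38 min
Total: 4 h 39 min + 6 h 21 min + 9 h 17 min + 4 h 59 min + 3 h 38 min = 28 h 54 min.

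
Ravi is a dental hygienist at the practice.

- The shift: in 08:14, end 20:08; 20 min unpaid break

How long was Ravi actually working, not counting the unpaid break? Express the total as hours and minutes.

11 h 34 min

The shift: 08:14–20:08 = 11 h 54 min; less 20 min break → 11 h 34 min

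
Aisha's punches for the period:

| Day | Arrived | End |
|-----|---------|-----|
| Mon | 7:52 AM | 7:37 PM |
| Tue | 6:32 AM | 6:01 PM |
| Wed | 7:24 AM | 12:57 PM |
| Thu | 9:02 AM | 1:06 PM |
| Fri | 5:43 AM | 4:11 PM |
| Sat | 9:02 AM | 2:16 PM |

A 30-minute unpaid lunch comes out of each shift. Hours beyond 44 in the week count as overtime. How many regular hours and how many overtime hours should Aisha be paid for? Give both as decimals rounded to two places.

Mon: 7:52 AM–7:37 PM = 11 h 45 min; less 30 min break → 11 h 15 min
Tue: 6:32 AM–6:01 PM = 11 h 29 min; less 30 min break → 10 h 59 min
Wed: 7:24 AM–12:57 PM = 5 h 33 min; less 30 min break → 5 h 3 min
Thu: 9:02 AM–1:06 PM = 4 h 4 min; less 30 min break → 3 h 34 min
Fri: 5:43 AM–4:11 PM = 10 h 28 min; less 30 min break → 9 h 58 min
Sat: 9:02 AM–2:16 PM = 5 h 14 min; less 30 min break → 4 h 44 min
Total worked: 45 h 33 min = 45.55 h.
Threshold 44 h → overtime 1 h 33 min, regular 44 h 0 min.

Regular 44.00 hours, overtime 1.55 hours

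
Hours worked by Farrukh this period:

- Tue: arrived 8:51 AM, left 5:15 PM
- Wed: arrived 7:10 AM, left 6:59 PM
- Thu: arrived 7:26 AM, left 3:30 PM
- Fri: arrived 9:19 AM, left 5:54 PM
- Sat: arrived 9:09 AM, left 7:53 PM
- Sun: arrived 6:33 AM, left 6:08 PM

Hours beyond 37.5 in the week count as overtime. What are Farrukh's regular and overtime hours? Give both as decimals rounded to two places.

Regular 37.50 hours, overtime 21.68 hours

Tue: 8:51 AM–5:15 PM = 8 h 24 min
Wed: 7:10 AM–6:59 PM = 11 h 49 min
Thu: 7:26 AM–3:30 PM = 8 h 4 min
Fri: 9:19 AM–5:54 PM = 8 h 35 min
Sat: 9:09 AM–7:53 PM = 10 h 44 min
Sun: 6:33 AM–6:08 PM = 11 h 35 min
Total worked: 59 h 11 min = 59.18 h.
Threshold 37.5 h → overtime 21 h 41 min, regular 37 h 30 min.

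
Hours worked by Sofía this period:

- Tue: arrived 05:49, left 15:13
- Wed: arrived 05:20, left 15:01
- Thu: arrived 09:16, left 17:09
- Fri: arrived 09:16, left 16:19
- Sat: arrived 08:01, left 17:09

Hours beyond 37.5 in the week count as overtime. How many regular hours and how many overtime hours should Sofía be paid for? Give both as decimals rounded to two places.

Regular 37.50 hours, overtime 5.65 hours

Tue: 05:49–15:13 = 9 h 24 min
Wed: 05:20–15:01 = 9 h 41 min
Thu: 09:16–17:09 = 7 h 53 min
Fri: 09:16–16:19 = 7 h 3 min
Sat: 08:01–17:09 = 9 h 8 min
Total worked: 43 h 9 min = 43.15 h.
Threshold 37.5 h → overtime 5 h 39 min, regular 37 h 30 min.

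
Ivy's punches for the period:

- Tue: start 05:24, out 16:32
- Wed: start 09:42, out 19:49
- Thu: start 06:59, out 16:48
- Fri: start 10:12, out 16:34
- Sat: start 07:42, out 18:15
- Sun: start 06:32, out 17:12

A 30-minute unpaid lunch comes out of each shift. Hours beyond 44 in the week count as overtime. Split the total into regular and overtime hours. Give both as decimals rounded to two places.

Tue: 05:24–16:32 = 11 h 8 min; less 30 min break → 10 h 38 min
Wed: 09:42–19:49 = 10 h 7 min; less 30 min break → 9 h 37 min
Thu: 06:59–16:48 = 9 h 49 min; less 30 min break → 9 h 19 min
Fri: 10:12–16:34 = 6 h 22 min; less 30 min break → 5 h 52 min
Sat: 07:42–18:15 = 10 h 33 min; less 30 min break → 10 h 3 min
Sun: 06:32–17:12 = 10 h 40 min; less 30 min break → 10 h 10 min
Total worked: 55 h 39 min = 55.65 h.
Threshold 44 h → overtime 11 h 39 min, regular 44 h 0 min.

Regular 44.00 hours, overtime 11.65 hours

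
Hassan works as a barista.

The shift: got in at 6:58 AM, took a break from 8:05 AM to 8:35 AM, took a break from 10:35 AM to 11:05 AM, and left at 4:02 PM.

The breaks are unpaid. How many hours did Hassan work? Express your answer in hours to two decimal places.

8.07 hours

The shift: 6:58 AM–4:02 PM = 9 h 4 min; less 60 min break → 8 h 4 min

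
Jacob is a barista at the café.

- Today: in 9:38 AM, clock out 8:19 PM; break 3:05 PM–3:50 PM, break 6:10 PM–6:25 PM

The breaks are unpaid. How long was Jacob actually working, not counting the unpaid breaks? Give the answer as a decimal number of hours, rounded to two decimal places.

9.68 hours

Today: 9:38 AM–8:19 PM = 10 h 41 min; less 60 min break → 9 h 41 min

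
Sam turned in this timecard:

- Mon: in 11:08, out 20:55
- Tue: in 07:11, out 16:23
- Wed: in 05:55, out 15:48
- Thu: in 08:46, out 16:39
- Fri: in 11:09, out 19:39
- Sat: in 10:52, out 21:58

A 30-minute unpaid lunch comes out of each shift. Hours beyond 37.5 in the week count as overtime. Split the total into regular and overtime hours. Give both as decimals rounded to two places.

Mon: 11:08–20:55 = 9 h 47 min; less 30 min break → 9 h 17 min
Tue: 07:11–16:23 = 9 h 12 min; less 30 min break → 8 h 42 min
Wed: 05:55–15:48 = 9 h 53 min; less 30 min break → 9 h 23 min
Thu: 08:46–16:39 = 7 h 53 min; less 30 min break → 7 h 23 min
Fri: 11:09–19:39 = 8 h 30 min; less 30 min break → 8 h 0 min
Sat: 10:52–21:58 = 11 h 6 min; less 30 min break → 10 h 36 min
Total worked: 53 h 21 min = 53.35 h.
Threshold 37.5 h → overtime 15 h 51 min, regular 37 h 30 min.

Regular 37.50 hours, overtime 15.85 hours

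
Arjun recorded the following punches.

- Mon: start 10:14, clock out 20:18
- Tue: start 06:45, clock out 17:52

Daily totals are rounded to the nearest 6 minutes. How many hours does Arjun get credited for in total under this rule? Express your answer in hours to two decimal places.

Mon: 10:14–20:18 = 10 h 4 min → rounds to 10 h 6 min
Tue: 06:45–17:52 = 11 h 7 min → rounds to 11 h 6 min
Total credited: 21 h 12 min.

21.20 hours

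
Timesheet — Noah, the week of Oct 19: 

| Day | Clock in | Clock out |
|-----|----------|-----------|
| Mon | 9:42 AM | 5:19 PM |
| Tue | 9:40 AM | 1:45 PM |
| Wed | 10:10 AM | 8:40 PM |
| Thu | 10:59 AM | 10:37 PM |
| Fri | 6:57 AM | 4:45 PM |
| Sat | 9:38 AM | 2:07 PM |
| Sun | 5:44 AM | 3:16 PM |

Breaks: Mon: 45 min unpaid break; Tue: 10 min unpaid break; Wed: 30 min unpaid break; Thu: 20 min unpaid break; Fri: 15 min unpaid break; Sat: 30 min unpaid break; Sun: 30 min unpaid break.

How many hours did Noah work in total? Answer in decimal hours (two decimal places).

54.65 hours

Mon: 9:42 AM–5:19 PM = 7 h 37 min; less 45 min break → 6 h 52 min
Tue: 9:40 AM–1:45 PM = 4 h 5 min; less 10 min break → 3 h 55 min
Wed: 10:10 AM–8:40 PM = 10 h 30 min; less 30 min break → 10 h 0 min
Thu: 10:59 AM–10:37 PM = 11 h 38 min; less 20 min break → 11 h 18 min
Fri: 6:57 AM–4:45 PM = 9 h 48 min; less 15 min break → 9 h 33 min
Sat: 9:38 AM–2:07 PM = 4 h 29 min; less 30 min break → 3 h 59 min
Sun: 5:44 AM–3:16 PM = 9 h 32 min; less 30 min break → 9 h 2 min
Total: 6 h 52 min + 3 h 55 min + 10 h 0 min + 11 h 18 min + 9 h 33 min + 3 h 59 min + 9 h 2 min = 54 h 39 min.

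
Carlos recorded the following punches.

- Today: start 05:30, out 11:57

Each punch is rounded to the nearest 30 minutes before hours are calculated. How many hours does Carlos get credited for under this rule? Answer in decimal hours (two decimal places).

Today: in 05:30→05:30, out 11:57→12:00; 6 h 30 min

6.50 hours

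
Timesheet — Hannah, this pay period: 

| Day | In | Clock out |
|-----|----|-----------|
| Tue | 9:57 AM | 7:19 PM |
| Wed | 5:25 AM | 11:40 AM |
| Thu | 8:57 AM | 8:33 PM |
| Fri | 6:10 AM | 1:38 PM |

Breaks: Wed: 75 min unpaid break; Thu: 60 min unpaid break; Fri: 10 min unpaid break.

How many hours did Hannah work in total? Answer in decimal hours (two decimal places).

Tue: 9:57 AM–7:19 PM = 9 h 22 min
Wed: 5:25 AM–11:40 AM = 6 h 15 min; less 75 min break → 5 h 0 min
Thu: 8:57 AM–8:33 PM = 11 h 36 min; less 60 min break → 10 h 36 min
Fri: 6:10 AM–1:38 PM = 7 h 28 min; less 10 min break → 7 h 18 min
Total: 9 h 22 min + 5 h 0 min + 10 h 36 min + 7 h 18 min = 32 h 16 min.

32.27 hours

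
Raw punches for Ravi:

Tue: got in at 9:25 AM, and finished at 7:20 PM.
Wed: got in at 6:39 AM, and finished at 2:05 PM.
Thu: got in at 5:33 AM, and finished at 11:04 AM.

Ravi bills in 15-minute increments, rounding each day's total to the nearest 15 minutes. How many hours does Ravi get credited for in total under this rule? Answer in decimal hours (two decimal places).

Tue: 9:25 AM–7:20 PM = 9 h 55 min → rounds to 10 h 0 min
Wed: 6:39 AM–2:05 PM = 7 h 26 min → rounds to 7 h 30 min
Thu: 5:33 AM–11:04 AM = 5 h 31 min → rounds to 5 h 30 min
Total credited: 23 h 0 min.

23.00 hours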